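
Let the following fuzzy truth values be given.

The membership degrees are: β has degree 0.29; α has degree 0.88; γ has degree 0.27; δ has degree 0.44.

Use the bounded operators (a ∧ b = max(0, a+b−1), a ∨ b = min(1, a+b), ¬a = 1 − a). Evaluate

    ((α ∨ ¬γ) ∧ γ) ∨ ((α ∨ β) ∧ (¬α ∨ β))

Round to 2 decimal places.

0.68

¬γ = 1 − 0.27 = 0.73
α ∨ ¬γ = min(1, a+b) on (0.88, 0.73) = 1.00
(α ∨ ¬γ) ∧ γ = max(0, a+b−1) on (1.00, 0.27) = 0.27
α ∨ β = min(1, a+b) on (0.88, 0.29) = 1.00
¬α = 1 − 0.88 = 0.12
¬α ∨ β = min(1, a+b) on (0.12, 0.29) = 0.41
(α ∨ β) ∧ (¬α ∨ β) = max(0, a+b−1) on (1.00, 0.41) = 0.41
((α ∨ ¬γ) ∧ γ) ∨ ((α ∨ β) ∧ (¬α ∨ β)) = min(1, a+b) on (0.27, 0.41) = 0.68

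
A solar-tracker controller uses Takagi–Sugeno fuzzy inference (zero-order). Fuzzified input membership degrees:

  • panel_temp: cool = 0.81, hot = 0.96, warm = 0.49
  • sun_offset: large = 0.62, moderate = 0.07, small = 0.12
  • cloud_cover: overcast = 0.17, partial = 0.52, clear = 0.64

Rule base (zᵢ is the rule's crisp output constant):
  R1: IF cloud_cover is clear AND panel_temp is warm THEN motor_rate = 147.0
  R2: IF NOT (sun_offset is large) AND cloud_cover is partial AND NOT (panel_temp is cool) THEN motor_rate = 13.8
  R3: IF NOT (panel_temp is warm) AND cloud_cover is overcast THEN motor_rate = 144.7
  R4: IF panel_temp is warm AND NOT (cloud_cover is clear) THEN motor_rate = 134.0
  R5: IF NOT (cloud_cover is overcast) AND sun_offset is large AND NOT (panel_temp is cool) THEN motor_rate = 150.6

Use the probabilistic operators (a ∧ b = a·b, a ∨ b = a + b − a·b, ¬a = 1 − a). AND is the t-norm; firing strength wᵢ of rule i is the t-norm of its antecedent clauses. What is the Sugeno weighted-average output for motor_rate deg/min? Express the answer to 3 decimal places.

R1 (z=147.0): clear=0.64, warm=0.49; AND[a·b] → w = 0.3136
R2 (z=13.8): ¬large=1−0.62=0.38, partial=0.52, ¬cool=1−0.81=0.19; AND[a·b] → w = 0.0375
R3 (z=144.7): ¬warm=1−0.49=0.51, overcast=0.17; AND[a·b] → w = 0.0867
R4 (z=134.0): warm=0.49, ¬clear=1−0.64=0.36; AND[a·b] → w = 0.1764
R5 (z=150.6): ¬overcast=1−0.17=0.83, large=0.62, ¬cool=1−0.81=0.19; AND[a·b] → w = 0.0978
Weighted average = (0.3136·147.0 + 0.0375·13.8 + 0.0867·144.7 + 0.1764·134.0 + 0.0978·150.6) / (0.3136 + 0.0375 + 0.0867 + 0.1764 + 0.0978)
  = 97.5252 / 0.7120 = 136.970

136.970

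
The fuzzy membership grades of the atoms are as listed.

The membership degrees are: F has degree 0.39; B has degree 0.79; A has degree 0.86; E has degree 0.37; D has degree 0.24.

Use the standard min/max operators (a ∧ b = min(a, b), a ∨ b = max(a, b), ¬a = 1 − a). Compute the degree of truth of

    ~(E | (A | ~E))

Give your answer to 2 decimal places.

0.14

~E = 1 − 0.37 = 0.63
A | ~E = max(a, b) on (0.86, 0.63) = 0.86
E | (A | ~E) = max(a, b) on (0.37, 0.86) = 0.86
~(E | (A | ~E)) = 1 − 0.86 = 0.14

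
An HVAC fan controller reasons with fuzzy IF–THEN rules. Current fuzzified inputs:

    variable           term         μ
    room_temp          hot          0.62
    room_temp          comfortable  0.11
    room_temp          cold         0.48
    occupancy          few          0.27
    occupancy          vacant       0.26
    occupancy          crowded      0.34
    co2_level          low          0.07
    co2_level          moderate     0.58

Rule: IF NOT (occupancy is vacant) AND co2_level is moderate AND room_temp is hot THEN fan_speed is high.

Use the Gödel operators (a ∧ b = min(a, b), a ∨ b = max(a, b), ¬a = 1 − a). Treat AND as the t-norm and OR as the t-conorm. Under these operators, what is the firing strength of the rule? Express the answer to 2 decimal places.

0.58

firing strength: ¬vacant=1−0.26=0.74, moderate=0.58, hot=0.62; AND[min(a, b)] → w = 0.58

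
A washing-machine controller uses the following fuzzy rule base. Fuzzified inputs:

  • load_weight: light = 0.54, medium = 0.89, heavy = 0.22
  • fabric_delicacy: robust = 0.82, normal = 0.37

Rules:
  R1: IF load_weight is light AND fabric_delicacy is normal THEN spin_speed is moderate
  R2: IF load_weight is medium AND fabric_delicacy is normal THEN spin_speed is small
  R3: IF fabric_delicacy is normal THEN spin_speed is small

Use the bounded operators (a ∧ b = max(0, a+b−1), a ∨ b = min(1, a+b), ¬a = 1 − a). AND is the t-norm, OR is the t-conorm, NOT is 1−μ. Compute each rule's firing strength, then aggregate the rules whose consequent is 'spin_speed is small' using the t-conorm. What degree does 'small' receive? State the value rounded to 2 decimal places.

0.63

R1: light=0.54, normal=0.37; AND[max(0, a+b−1)] → w = 0.00
R2: medium=0.89, normal=0.37; AND[max(0, a+b−1)] → w = 0.26
R3: normal=0.37 → w = 0.37
Rules with consequent 'small': {R2, R3} → strengths 0.26, 0.37
Aggregate via t-conorm [min(1, a+b)]: 0.63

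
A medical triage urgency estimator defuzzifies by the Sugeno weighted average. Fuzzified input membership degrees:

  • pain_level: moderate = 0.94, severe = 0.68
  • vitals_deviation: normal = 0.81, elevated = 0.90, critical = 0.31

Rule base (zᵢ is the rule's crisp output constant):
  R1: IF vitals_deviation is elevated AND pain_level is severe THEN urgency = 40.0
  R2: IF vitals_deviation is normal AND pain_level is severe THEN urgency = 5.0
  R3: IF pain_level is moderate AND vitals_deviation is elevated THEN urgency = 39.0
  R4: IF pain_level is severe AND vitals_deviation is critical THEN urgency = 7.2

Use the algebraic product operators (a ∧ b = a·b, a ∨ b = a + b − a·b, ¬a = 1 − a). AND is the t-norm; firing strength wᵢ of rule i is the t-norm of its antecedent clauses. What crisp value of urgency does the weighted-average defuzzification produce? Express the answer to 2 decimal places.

27.82

R1 (z=40.0): elevated=0.90, severe=0.68; AND[a·b] → w = 0.6120
R2 (z=5.0): normal=0.81, severe=0.68; AND[a·b] → w = 0.5508
R3 (z=39.0): moderate=0.94, elevated=0.90; AND[a·b] → w = 0.8460
R4 (z=7.2): severe=0.68, critical=0.31; AND[a·b] → w = 0.2108
Weighted average = (0.6120·40.0 + 0.5508·5.0 + 0.8460·39.0 + 0.2108·7.2) / (0.6120 + 0.5508 + 0.8460 + 0.2108)
  = 61.7458 / 2.2196 = 27.82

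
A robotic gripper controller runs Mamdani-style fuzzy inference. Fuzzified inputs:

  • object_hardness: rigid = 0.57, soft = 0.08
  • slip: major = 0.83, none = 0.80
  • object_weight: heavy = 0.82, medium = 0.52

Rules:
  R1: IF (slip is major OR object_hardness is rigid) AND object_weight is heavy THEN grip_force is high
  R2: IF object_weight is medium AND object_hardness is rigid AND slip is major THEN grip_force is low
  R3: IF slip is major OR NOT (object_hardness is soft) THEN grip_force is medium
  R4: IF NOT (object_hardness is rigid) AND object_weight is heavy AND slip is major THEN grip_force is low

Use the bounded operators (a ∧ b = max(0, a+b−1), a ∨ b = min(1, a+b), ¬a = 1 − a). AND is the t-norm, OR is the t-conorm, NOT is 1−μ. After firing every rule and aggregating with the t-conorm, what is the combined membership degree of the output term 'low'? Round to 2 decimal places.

0.08

R1: (major=0.83 OR rigid=0.57) = 1.00; AND[max(0, a+b−1)] with heavy=0.82 → w = 0.82
R2: medium=0.52, rigid=0.57, major=0.83; AND[max(0, a+b−1)] → w = 0.00
R3: major=0.83, ¬soft=1−0.08=0.92; OR[min(1, a+b)] → w = 1.00
R4: ¬rigid=1−0.57=0.43, heavy=0.82, major=0.83; AND[max(0, a+b−1)] → w = 0.08
Rules with consequent 'low': {R2, R4} → strengths 0.00, 0.08
Aggregate via t-conorm [min(1, a+b)]: 0.08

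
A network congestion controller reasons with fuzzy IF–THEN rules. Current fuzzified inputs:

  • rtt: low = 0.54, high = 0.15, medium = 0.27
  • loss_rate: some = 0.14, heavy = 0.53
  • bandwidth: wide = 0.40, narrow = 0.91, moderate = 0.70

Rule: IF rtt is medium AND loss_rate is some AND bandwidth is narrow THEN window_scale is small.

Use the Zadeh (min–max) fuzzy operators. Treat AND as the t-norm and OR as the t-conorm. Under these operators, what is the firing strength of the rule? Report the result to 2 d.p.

0.14

firing strength: medium=0.27, some=0.14, narrow=0.91; AND[min(a, b)] → w = 0.14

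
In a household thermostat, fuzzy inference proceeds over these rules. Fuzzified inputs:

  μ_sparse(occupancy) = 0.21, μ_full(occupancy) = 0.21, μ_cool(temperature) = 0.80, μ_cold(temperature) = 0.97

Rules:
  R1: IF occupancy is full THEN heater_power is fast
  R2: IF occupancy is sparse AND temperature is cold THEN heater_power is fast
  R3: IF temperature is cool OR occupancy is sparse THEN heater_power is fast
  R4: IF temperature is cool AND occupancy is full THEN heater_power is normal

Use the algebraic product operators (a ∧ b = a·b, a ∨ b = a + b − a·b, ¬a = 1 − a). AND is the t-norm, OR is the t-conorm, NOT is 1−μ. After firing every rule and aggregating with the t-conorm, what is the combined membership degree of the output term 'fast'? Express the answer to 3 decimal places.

0.901

R1: full=0.21 → w = 0.2100
R2: sparse=0.21, cold=0.97; AND[a·b] → w = 0.2037
R3: cool=0.80, sparse=0.21; OR[a + b − a·b] → w = 0.8420
R4: cool=0.80, full=0.21; AND[a·b] → w = 0.1680
Rules with consequent 'fast': {R1, R2, R3} → strengths 0.2100, 0.2037, 0.8420
Aggregate via t-conorm [a + b − a·b]: 0.9006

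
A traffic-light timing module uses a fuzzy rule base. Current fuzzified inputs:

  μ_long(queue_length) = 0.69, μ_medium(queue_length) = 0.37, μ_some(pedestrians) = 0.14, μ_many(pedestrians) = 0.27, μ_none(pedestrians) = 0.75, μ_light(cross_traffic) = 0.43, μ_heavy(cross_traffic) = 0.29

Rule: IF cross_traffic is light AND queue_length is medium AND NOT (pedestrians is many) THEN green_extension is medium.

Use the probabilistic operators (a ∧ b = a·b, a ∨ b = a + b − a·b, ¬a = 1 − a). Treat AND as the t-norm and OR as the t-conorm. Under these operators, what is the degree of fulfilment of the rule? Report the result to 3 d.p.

firing strength: light=0.43, medium=0.37, ¬many=1−0.27=0.73; AND[a·b] → w = 0.1161

0.116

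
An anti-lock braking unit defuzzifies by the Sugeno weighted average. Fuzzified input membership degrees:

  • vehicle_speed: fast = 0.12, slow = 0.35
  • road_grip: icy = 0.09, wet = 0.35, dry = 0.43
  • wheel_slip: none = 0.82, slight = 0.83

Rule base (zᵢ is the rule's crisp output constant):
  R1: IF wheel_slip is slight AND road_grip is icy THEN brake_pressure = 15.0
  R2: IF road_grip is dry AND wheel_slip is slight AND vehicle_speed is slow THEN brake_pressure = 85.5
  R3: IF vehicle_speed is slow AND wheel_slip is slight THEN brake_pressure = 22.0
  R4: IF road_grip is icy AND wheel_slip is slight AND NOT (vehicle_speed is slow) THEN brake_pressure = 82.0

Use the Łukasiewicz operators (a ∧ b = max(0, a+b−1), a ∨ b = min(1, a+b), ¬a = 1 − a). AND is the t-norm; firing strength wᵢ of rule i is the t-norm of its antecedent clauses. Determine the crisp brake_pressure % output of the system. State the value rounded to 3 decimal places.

22.000

R1 (z=15.0): slight=0.83, icy=0.09; AND[max(0, a+b−1)] → w = 0.00
R2 (z=85.5): dry=0.43, slight=0.83, slow=0.35; AND[max(0, a+b−1)] → w = 0.00
R3 (z=22.0): slow=0.35, slight=0.83; AND[max(0, a+b−1)] → w = 0.18
R4 (z=82.0): icy=0.09, slight=0.83, ¬slow=1−0.35=0.65; AND[max(0, a+b−1)] → w = 0.00
Weighted average = (0.00·15.0 + 0.00·85.5 + 0.18·22.0 + 0.00·82.0) / (0.00 + 0.00 + 0.18 + 0.00)
  = 3.9600 / 0.1800 = 22.000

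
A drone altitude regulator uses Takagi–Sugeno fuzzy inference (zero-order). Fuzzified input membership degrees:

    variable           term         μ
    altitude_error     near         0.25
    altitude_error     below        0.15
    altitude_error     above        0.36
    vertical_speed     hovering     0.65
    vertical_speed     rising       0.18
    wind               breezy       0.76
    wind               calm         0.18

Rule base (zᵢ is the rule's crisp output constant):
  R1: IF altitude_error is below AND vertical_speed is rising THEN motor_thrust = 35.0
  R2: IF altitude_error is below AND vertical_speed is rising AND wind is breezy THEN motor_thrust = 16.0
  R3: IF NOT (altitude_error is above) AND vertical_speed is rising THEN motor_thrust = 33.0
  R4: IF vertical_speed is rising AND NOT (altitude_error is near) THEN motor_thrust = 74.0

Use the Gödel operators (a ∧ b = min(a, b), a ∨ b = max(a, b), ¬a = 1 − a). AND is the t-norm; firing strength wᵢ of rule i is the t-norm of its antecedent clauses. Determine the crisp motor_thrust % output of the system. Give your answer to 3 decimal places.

R1 (z=35.0): below=0.15, rising=0.18; AND[min(a, b)] → w = 0.15
R2 (z=16.0): below=0.15, rising=0.18, breezy=0.76; AND[min(a, b)] → w = 0.15
R3 (z=33.0): ¬above=1−0.36=0.64, rising=0.18; AND[min(a, b)] → w = 0.18
R4 (z=74.0): rising=0.18, ¬near=1−0.25=0.75; AND[min(a, b)] → w = 0.18
Weighted average = (0.15·35.0 + 0.15·16.0 + 0.18·33.0 + 0.18·74.0) / (0.15 + 0.15 + 0.18 + 0.18)
  = 26.9100 / 0.6600 = 40.773

40.773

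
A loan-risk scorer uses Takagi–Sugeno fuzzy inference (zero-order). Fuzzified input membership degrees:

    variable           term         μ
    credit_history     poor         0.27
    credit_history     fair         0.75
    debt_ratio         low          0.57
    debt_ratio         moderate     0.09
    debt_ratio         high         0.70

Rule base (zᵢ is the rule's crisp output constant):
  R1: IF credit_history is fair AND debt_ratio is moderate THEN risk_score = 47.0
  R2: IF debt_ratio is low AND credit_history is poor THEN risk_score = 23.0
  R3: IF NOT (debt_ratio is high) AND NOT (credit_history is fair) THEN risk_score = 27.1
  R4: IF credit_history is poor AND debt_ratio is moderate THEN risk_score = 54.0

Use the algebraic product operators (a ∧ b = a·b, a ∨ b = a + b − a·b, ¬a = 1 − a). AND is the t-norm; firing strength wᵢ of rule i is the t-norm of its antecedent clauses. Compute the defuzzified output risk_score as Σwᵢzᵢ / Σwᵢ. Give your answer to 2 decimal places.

31.36

R1 (z=47.0): fair=0.75, moderate=0.09; AND[a·b] → w = 0.0675
R2 (z=23.0): low=0.57, poor=0.27; AND[a·b] → w = 0.1539
R3 (z=27.1): ¬high=1−0.70=0.30, ¬fair=1−0.75=0.25; AND[a·b] → w = 0.0750
R4 (z=54.0): poor=0.27, moderate=0.09; AND[a·b] → w = 0.0243
Weighted average = (0.0675·47.0 + 0.1539·23.0 + 0.0750·27.1 + 0.0243·54.0) / (0.0675 + 0.1539 + 0.0750 + 0.0243)
  = 10.0569 / 0.3207 = 31.36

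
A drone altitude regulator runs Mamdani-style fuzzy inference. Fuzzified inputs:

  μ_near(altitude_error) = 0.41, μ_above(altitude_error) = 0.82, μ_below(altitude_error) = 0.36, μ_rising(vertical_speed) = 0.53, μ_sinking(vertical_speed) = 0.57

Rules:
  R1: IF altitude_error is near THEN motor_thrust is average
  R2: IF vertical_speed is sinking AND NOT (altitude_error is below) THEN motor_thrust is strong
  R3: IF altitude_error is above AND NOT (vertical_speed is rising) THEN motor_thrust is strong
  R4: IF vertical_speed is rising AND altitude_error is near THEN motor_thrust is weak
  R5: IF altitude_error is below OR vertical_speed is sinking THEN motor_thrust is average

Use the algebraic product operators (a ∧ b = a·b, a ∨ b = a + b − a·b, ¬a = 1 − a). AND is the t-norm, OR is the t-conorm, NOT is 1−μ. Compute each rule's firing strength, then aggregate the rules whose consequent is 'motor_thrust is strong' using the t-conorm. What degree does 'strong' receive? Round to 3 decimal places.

0.610

R1: near=0.41 → w = 0.4100
R2: sinking=0.57, ¬below=1−0.36=0.64; AND[a·b] → w = 0.3648
R3: above=0.82, ¬rising=1−0.53=0.47; AND[a·b] → w = 0.3854
R4: rising=0.53, near=0.41; AND[a·b] → w = 0.2173
R5: below=0.36, sinking=0.57; OR[a + b − a·b] → w = 0.7248
Rules with consequent 'strong': {R2, R3} → strengths 0.3648, 0.3854
Aggregate via t-conorm [a + b − a·b]: 0.6096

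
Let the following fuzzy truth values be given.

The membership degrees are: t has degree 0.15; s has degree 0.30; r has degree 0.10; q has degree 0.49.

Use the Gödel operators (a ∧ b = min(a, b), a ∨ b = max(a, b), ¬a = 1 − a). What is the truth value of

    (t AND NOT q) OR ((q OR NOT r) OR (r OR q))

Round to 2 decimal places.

0.90

NOT q = 1 − 0.49 = 0.51
t AND NOT q = min(a, b) on (0.15, 0.51) = 0.15
NOT r = 1 − 0.10 = 0.90
q OR NOT r = max(a, b) on (0.49, 0.90) = 0.90
r OR q = max(a, b) on (0.10, 0.49) = 0.49
(q OR NOT r) OR (r OR q) = max(a, b) on (0.90, 0.49) = 0.90
(t AND NOT q) OR ((q OR NOT r) OR (r OR q)) = max(a, b) on (0.15, 0.90) = 0.90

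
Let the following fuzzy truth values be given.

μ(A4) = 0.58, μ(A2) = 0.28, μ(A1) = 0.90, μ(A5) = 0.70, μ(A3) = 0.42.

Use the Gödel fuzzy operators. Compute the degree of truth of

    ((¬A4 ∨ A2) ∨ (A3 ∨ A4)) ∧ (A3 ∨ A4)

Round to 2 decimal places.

¬A4 = 1 − 0.58 = 0.42
¬A4 ∨ A2 = max(a, b) on (0.42, 0.28) = 0.42
A3 ∨ A4 = max(a, b) on (0.42, 0.58) = 0.58
(¬A4 ∨ A2) ∨ (A3 ∨ A4) = max(a, b) on (0.42, 0.58) = 0.58
A3 ∨ A4 = max(a, b) on (0.42, 0.58) = 0.58
((¬A4 ∨ A2) ∨ (A3 ∨ A4)) ∧ (A3 ∨ A4) = min(a, b) on (0.58, 0.58) = 0.58

0.58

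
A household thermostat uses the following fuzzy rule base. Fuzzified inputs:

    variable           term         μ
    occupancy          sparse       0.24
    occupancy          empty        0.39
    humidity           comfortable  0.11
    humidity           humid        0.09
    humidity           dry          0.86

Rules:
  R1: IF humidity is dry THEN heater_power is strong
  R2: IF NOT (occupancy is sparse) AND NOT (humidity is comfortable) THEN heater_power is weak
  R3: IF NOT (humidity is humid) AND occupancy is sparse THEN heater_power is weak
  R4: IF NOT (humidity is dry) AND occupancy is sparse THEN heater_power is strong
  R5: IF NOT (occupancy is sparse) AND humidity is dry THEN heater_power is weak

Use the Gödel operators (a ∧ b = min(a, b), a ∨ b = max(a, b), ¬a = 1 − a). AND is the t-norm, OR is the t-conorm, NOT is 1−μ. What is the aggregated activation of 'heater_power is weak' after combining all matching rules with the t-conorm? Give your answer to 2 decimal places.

0.76

R1: dry=0.86 → w = 0.86
R2: ¬sparse=1−0.24=0.76, ¬comfortable=1−0.11=0.89; AND[min(a, b)] → w = 0.76
R3: ¬humid=1−0.09=0.91, sparse=0.24; AND[min(a, b)] → w = 0.24
R4: ¬dry=1−0.86=0.14, sparse=0.24; AND[min(a, b)] → w = 0.14
R5: ¬sparse=1−0.24=0.76, dry=0.86; AND[min(a, b)] → w = 0.76
Rules with consequent 'weak': {R2, R3, R5} → strengths 0.76, 0.24, 0.76
Aggregate via t-conorm [max(a, b)]: 0.76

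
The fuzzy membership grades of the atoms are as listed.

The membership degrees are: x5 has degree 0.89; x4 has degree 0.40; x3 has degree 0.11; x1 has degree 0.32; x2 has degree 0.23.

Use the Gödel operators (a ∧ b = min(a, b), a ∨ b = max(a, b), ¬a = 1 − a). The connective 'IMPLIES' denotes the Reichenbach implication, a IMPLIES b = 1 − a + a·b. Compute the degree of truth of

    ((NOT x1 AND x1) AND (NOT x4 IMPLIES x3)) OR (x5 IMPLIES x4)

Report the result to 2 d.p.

NOT x1 = 1 − 0.32 = 0.68
NOT x1 AND x1 = min(a, b) on (0.68, 0.32) = 0.32
NOT x4 = 1 − 0.40 = 0.60
NOT x4 IMPLIES x3  [Reichenbach: 1 − a + a·b] with a=0.60, b=0.11 → 0.47
(NOT x1 AND x1) AND (NOT x4 IMPLIES x3) = min(a, b) on (0.32, 0.47) = 0.32
x5 IMPLIES x4  [Reichenbach: 1 − a + a·b] with a=0.89, b=0.40 → 0.47
((NOT x1 AND x1) AND (NOT x4 IMPLIES x3)) OR (x5 IMPLIES x4) = max(a, b) on (0.32, 0.47) = 0.47

0.47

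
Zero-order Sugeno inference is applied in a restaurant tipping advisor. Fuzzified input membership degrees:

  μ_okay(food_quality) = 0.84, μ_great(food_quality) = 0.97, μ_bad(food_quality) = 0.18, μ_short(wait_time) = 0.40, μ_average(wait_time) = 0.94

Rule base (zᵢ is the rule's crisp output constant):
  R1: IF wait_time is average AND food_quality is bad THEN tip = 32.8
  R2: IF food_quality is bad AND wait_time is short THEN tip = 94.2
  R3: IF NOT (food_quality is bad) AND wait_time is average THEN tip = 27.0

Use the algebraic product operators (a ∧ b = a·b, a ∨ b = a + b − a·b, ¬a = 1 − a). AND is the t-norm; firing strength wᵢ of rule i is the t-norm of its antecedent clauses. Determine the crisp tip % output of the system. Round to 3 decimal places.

R1 (z=32.8): average=0.94, bad=0.18; AND[a·b] → w = 0.1692
R2 (z=94.2): bad=0.18, short=0.40; AND[a·b] → w = 0.0720
R3 (z=27.0): ¬bad=1−0.18=0.82, average=0.94; AND[a·b] → w = 0.7708
Weighted average = (0.1692·32.8 + 0.0720·94.2 + 0.7708·27.0) / (0.1692 + 0.0720 + 0.7708)
  = 33.1438 / 1.0120 = 32.751

32.751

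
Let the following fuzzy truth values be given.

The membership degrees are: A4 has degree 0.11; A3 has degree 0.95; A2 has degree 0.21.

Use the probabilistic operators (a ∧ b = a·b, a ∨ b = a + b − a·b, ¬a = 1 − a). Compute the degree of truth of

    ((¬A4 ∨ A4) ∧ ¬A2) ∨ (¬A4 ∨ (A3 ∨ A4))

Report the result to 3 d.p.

0.999

¬A4 = 1 − 0.1100 = 0.8900
¬A4 ∨ A4 = a + b − a·b on (0.8900, 0.1100) = 0.9021
¬A2 = 1 − 0.2100 = 0.7900
(¬A4 ∨ A4) ∧ ¬A2 = a·b on (0.9021, 0.7900) = 0.7127
¬A4 = 1 − 0.1100 = 0.8900
A3 ∨ A4 = a + b − a·b on (0.9500, 0.1100) = 0.9555
¬A4 ∨ (A3 ∨ A4) = a + b − a·b on (0.8900, 0.9555) = 0.9951
((¬A4 ∨ A4) ∧ ¬A2) ∨ (¬A4 ∨ (A3 ∨ A4)) = a + b − a·b on (0.7127, 0.9951) = 0.9986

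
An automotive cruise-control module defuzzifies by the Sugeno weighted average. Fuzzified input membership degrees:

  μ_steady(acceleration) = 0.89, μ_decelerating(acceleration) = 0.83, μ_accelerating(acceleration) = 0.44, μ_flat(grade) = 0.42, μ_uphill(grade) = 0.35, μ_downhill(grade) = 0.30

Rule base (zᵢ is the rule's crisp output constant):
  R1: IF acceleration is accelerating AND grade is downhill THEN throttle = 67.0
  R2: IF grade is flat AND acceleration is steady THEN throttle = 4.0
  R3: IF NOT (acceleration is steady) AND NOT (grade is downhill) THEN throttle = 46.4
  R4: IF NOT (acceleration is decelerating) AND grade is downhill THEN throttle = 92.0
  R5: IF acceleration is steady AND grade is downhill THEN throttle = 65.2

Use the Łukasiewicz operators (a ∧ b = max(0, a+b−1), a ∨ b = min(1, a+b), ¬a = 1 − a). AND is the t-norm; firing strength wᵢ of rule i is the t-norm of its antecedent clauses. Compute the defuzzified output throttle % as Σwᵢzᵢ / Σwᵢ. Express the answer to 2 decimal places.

R1 (z=67.0): accelerating=0.44, downhill=0.30; AND[max(0, a+b−1)] → w = 0.00
R2 (z=4.0): flat=0.42, steady=0.89; AND[max(0, a+b−1)] → w = 0.31
R3 (z=46.4): ¬steady=1−0.89=0.11, ¬downhill=1−0.30=0.70; AND[max(0, a+b−1)] → w = 0.00
R4 (z=92.0): ¬decelerating=1−0.83=0.17, downhill=0.30; AND[max(0, a+b−1)] → w = 0.00
R5 (z=65.2): steady=0.89, downhill=0.30; AND[max(0, a+b−1)] → w = 0.19
Weighted average = (0.00·67.0 + 0.31·4.0 + 0.00·46.4 + 0.00·92.0 + 0.19·65.2) / (0.00 + 0.31 + 0.00 + 0.00 + 0.19)
  = 13.6280 / 0.5000 = 27.26

27.26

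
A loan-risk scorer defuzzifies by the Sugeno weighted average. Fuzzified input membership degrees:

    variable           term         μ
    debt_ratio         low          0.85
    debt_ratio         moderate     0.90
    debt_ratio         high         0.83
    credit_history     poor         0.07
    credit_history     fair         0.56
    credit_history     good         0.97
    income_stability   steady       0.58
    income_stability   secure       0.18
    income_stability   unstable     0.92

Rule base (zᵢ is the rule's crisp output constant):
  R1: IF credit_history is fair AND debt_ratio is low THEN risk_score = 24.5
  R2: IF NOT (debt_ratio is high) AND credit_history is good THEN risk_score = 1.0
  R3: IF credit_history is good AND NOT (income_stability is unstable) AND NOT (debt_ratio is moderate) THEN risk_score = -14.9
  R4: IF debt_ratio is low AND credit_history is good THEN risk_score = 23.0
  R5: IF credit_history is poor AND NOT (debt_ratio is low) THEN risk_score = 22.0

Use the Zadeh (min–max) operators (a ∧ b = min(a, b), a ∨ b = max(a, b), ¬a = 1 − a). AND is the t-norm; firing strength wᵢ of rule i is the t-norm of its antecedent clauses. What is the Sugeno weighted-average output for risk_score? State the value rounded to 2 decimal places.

19.53

R1 (z=24.5): fair=0.56, low=0.85; AND[min(a, b)] → w = 0.56
R2 (z=1.0): ¬high=1−0.83=0.17, good=0.97; AND[min(a, b)] → w = 0.17
R3 (z=-14.9): good=0.97, ¬unstable=1−0.92=0.08, ¬moderate=1−0.90=0.10; AND[min(a, b)] → w = 0.08
R4 (z=23.0): low=0.85, good=0.97; AND[min(a, b)] → w = 0.85
R5 (z=22.0): poor=0.07, ¬low=1−0.85=0.15; AND[min(a, b)] → w = 0.07
Weighted average = (0.56·24.5 + 0.17·1.0 + 0.08·-14.9 + 0.85·23.0 + 0.07·22.0) / (0.56 + 0.17 + 0.08 + 0.85 + 0.07)
  = 33.7880 / 1.7300 = 19.53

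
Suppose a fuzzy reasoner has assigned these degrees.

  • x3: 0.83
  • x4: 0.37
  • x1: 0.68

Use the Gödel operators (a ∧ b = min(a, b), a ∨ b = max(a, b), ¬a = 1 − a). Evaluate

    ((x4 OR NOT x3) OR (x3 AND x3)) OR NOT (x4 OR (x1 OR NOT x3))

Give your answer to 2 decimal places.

NOT x3 = 1 − 0.83 = 0.17
x4 OR NOT x3 = max(a, b) on (0.37, 0.17) = 0.37
x3 AND x3 = min(a, b) on (0.83, 0.83) = 0.83
(x4 OR NOT x3) OR (x3 AND x3) = max(a, b) on (0.37, 0.83) = 0.83
NOT x3 = 1 − 0.83 = 0.17
x1 OR NOT x3 = max(a, b) on (0.68, 0.17) = 0.68
x4 OR (x1 OR NOT x3) = max(a, b) on (0.37, 0.68) = 0.68
NOT (x4 OR (x1 OR NOT x3)) = 1 − 0.68 = 0.32
((x4 OR NOT x3) OR (x3 AND x3)) OR NOT (x4 OR (x1 OR NOT x3)) = max(a, b) on (0.83, 0.32) = 0.83

0.83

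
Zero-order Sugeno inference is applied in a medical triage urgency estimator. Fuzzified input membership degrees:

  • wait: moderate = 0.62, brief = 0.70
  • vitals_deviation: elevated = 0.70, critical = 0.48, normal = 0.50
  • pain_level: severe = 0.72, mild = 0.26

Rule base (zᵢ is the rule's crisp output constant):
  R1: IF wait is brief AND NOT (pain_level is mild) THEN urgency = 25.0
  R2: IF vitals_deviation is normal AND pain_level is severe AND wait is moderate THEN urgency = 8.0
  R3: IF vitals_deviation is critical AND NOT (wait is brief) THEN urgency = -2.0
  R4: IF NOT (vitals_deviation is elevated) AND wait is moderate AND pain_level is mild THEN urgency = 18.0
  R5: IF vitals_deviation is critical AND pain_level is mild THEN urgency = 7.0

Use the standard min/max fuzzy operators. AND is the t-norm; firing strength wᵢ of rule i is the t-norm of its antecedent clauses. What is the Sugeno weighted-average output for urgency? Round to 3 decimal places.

R1 (z=25.0): brief=0.70, ¬mild=1−0.26=0.74; AND[min(a, b)] → w = 0.70
R2 (z=8.0): normal=0.50, severe=0.72, moderate=0.62; AND[min(a, b)] → w = 0.50
R3 (z=-2.0): critical=0.48, ¬brief=1−0.70=0.30; AND[min(a, b)] → w = 0.30
R4 (z=18.0): ¬elevated=1−0.70=0.30, moderate=0.62, mild=0.26; AND[min(a, b)] → w = 0.26
R5 (z=7.0): critical=0.48, mild=0.26; AND[min(a, b)] → w = 0.26
Weighted average = (0.70·25.0 + 0.50·8.0 + 0.30·-2.0 + 0.26·18.0 + 0.26·7.0) / (0.70 + 0.50 + 0.30 + 0.26 + 0.26)
  = 27.4000 / 2.0200 = 13.564

13.564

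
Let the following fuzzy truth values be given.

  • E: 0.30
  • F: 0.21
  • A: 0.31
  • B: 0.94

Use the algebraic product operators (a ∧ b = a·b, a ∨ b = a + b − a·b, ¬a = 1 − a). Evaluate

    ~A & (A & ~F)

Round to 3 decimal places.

0.169

~A = 1 − 0.3100 = 0.6900
~F = 1 − 0.2100 = 0.7900
A & ~F = a·b on (0.3100, 0.7900) = 0.2449
~A & (A & ~F) = a·b on (0.6900, 0.2449) = 0.1690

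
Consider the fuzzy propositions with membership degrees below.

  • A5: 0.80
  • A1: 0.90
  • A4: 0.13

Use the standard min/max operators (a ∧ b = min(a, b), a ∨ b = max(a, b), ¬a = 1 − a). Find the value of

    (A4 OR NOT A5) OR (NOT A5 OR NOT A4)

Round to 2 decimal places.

NOT A5 = 1 − 0.80 = 0.20
A4 OR NOT A5 = max(a, b) on (0.13, 0.20) = 0.20
NOT A5 = 1 − 0.80 = 0.20
NOT A4 = 1 − 0.13 = 0.87
NOT A5 OR NOT A4 = max(a, b) on (0.20, 0.87) = 0.87
(A4 OR NOT A5) OR (NOT A5 OR NOT A4) = max(a, b) on (0.20, 0.87) = 0.87

0.87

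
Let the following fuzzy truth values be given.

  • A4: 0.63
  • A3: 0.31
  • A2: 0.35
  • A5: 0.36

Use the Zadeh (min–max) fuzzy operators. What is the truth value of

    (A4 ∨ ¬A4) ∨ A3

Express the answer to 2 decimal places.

¬A4 = 1 − 0.63 = 0.37
A4 ∨ ¬A4 = max(a, b) on (0.63, 0.37) = 0.63
(A4 ∨ ¬A4) ∨ A3 = max(a, b) on (0.63, 0.31) = 0.63

0.63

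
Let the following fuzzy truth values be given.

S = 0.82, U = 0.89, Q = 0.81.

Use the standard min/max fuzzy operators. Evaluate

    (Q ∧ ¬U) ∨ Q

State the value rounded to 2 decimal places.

¬U = 1 − 0.89 = 0.11
Q ∧ ¬U = min(a, b) on (0.81, 0.11) = 0.11
(Q ∧ ¬U) ∨ Q = max(a, b) on (0.11, 0.81) = 0.81

0.81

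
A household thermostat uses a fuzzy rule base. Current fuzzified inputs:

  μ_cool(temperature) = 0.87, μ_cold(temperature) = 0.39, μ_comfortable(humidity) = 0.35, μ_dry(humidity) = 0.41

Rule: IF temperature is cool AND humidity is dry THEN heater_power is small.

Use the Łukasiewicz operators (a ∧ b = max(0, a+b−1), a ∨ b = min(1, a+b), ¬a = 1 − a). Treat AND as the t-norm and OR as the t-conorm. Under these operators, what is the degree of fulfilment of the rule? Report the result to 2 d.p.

0.28

firing strength: cool=0.87, dry=0.41; AND[max(0, a+b−1)] → w = 0.28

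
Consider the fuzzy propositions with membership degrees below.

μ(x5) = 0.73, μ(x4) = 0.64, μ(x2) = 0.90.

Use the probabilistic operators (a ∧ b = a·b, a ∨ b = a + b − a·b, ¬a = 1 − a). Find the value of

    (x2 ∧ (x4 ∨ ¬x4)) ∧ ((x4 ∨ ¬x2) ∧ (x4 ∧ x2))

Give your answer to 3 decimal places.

¬x4 = 1 − 0.6400 = 0.3600
x4 ∨ ¬x4 = a + b − a·b on (0.6400, 0.3600) = 0.7696
x2 ∧ (x4 ∨ ¬x4) = a·b on (0.9000, 0.7696) = 0.6926
¬x2 = 1 − 0.9000 = 0.1000
x4 ∨ ¬x2 = a + b − a·b on (0.6400, 0.1000) = 0.6760
x4 ∧ x2 = a·b on (0.6400, 0.9000) = 0.5760
(x4 ∨ ¬x2) ∧ (x4 ∧ x2) = a·b on (0.6760, 0.5760) = 0.3894
(x2 ∧ (x4 ∨ ¬x4)) ∧ ((x4 ∨ ¬x2) ∧ (x4 ∧ x2)) = a·b on (0.6926, 0.3894) = 0.2697

0.270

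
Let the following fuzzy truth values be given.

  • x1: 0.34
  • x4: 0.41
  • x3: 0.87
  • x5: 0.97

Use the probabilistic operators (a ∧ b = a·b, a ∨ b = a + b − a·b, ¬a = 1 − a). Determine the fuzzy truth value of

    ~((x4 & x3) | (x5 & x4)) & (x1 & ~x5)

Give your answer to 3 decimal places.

0.004

x4 & x3 = a·b on (0.4100, 0.8700) = 0.3567
x5 & x4 = a·b on (0.9700, 0.4100) = 0.3977
(x4 & x3) | (x5 & x4) = a + b − a·b on (0.3567, 0.3977) = 0.6125
~((x4 & x3) | (x5 & x4)) = 1 − 0.6125 = 0.3875
~x5 = 1 − 0.9700 = 0.0300
x1 & ~x5 = a·b on (0.3400, 0.0300) = 0.0102
~((x4 & x3) | (x5 & x4)) & (x1 & ~x5) = a·b on (0.3875, 0.0102) = 0.0040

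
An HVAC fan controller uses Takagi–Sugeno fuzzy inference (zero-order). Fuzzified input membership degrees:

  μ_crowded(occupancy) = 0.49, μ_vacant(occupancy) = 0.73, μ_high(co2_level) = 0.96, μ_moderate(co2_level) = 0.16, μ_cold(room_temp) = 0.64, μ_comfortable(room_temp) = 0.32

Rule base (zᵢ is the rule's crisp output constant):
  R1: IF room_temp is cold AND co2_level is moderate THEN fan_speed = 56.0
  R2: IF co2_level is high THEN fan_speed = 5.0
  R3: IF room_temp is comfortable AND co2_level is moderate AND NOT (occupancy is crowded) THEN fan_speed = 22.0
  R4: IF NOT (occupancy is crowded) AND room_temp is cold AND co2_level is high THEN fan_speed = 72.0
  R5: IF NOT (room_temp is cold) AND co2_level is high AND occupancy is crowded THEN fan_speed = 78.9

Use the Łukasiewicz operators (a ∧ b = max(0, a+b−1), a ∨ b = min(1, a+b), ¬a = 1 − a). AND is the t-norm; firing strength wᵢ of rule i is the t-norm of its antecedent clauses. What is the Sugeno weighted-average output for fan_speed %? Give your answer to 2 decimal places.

11.89

R1 (z=56.0): cold=0.64, moderate=0.16; AND[max(0, a+b−1)] → w = 0.00
R2 (z=5.0): high=0.96 → w = 0.96
R3 (z=22.0): comfortable=0.32, moderate=0.16, ¬crowded=1−0.49=0.51; AND[max(0, a+b−1)] → w = 0.00
R4 (z=72.0): ¬crowded=1−0.49=0.51, cold=0.64, high=0.96; AND[max(0, a+b−1)] → w = 0.11
R5 (z=78.9): ¬cold=1−0.64=0.36, high=0.96, crowded=0.49; AND[max(0, a+b−1)] → w = 0.00
Weighted average = (0.00·56.0 + 0.96·5.0 + 0.00·22.0 + 0.11·72.0 + 0.00·78.9) / (0.00 + 0.96 + 0.00 + 0.11 + 0.00)
  = 12.7200 / 1.0700 = 11.89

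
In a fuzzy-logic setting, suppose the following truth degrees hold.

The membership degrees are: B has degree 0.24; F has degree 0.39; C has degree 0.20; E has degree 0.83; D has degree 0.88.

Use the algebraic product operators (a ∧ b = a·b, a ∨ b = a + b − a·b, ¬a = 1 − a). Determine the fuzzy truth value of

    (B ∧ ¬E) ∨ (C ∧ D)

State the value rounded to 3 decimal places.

¬E = 1 − 0.8300 = 0.1700
B ∧ ¬E = a·b on (0.2400, 0.1700) = 0.0408
C ∧ D = a·b on (0.2000, 0.8800) = 0.1760
(B ∧ ¬E) ∨ (C ∧ D) = a + b − a·b on (0.0408, 0.1760) = 0.2096

0.210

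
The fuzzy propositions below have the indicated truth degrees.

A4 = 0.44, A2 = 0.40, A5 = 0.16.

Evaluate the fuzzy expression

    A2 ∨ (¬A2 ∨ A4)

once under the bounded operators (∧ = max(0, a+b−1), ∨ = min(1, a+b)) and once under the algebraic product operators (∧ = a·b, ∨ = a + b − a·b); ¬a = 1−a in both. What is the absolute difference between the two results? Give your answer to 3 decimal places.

Under bounded:
  ¬A2 = 1 − 0.40 = 0.60
  ¬A2 ∨ A4 = min(1, a+b) on (0.60, 0.44) = 1.00
  A2 ∨ (¬A2 ∨ A4) = min(1, a+b) on (0.40, 1.00) = 1.00
  → value = 1.0000
Under algebraic product:
  ¬A2 = 1 − 0.4000 = 0.6000
  ¬A2 ∨ A4 = a + b − a·b on (0.6000, 0.4400) = 0.7760
  A2 ∨ (¬A2 ∨ A4) = a + b − a·b on (0.4000, 0.7760) = 0.8656
  → value = 0.8656
|1.0000 − 0.8656| = 0.134

0.134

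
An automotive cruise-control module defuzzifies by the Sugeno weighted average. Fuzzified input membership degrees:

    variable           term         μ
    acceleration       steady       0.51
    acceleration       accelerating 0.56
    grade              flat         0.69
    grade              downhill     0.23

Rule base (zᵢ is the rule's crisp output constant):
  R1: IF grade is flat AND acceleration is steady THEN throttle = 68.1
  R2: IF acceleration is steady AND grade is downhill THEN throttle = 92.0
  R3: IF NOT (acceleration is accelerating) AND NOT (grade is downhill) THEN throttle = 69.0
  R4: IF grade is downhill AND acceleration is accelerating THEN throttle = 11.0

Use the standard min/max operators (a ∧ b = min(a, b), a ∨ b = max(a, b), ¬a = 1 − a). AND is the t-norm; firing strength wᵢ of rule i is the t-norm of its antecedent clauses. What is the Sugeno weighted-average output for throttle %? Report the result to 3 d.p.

R1 (z=68.1): flat=0.69, steady=0.51; AND[min(a, b)] → w = 0.51
R2 (z=92.0): steady=0.51, downhill=0.23; AND[min(a, b)] → w = 0.23
R3 (z=69.0): ¬accelerating=1−0.56=0.44, ¬downhill=1−0.23=0.77; AND[min(a, b)] → w = 0.44
R4 (z=11.0): downhill=0.23, accelerating=0.56; AND[min(a, b)] → w = 0.23
Weighted average = (0.51·68.1 + 0.23·92.0 + 0.44·69.0 + 0.23·11.0) / (0.51 + 0.23 + 0.44 + 0.23)
  = 88.7810 / 1.4100 = 62.965

62.965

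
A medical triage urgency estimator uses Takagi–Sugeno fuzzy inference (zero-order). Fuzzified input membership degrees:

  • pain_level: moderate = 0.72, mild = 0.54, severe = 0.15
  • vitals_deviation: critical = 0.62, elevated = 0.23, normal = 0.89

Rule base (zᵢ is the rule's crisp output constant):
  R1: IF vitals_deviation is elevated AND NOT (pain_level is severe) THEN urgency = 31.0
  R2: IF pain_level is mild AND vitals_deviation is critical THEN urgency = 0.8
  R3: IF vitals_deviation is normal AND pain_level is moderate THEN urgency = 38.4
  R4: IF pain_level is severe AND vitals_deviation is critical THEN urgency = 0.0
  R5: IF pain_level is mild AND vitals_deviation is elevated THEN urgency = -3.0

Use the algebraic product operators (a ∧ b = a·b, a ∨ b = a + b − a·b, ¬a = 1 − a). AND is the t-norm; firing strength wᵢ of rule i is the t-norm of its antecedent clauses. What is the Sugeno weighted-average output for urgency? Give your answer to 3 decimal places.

R1 (z=31.0): elevated=0.23, ¬severe=1−0.15=0.85; AND[a·b] → w = 0.1955
R2 (z=0.8): mild=0.54, critical=0.62; AND[a·b] → w = 0.3348
R3 (z=38.4): normal=0.89, moderate=0.72; AND[a·b] → w = 0.6408
R4 (z=0.0): severe=0.15, critical=0.62; AND[a·b] → w = 0.0930
R5 (z=-3.0): mild=0.54, elevated=0.23; AND[a·b] → w = 0.1242
Weighted average = (0.1955·31.0 + 0.3348·0.8 + 0.6408·38.4 + 0.0930·0.0 + 0.1242·-3.0) / (0.1955 + 0.3348 + 0.6408 + 0.0930 + 0.1242)
  = 30.5625 / 1.3883 = 22.014

22.014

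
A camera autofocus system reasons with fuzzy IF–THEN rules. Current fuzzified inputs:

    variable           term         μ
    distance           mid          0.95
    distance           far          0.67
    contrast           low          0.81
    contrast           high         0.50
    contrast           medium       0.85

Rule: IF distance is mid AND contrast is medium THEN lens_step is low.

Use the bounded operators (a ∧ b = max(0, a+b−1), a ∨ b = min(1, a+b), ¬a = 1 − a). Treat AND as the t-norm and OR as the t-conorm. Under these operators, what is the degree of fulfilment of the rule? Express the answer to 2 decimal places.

firing strength: mid=0.95, medium=0.85; AND[max(0, a+b−1)] → w = 0.80

0.80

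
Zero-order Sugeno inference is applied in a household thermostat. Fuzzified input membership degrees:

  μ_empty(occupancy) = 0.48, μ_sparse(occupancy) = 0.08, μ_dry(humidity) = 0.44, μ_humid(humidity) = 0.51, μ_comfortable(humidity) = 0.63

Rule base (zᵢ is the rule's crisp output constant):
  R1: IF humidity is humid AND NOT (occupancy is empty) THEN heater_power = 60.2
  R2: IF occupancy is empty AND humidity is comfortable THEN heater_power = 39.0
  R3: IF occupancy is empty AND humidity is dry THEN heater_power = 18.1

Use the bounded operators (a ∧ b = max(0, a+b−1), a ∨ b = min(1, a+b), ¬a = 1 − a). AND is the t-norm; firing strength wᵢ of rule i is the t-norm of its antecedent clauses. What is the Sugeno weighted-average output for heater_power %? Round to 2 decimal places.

R1 (z=60.2): humid=0.51, ¬empty=1−0.48=0.52; AND[max(0, a+b−1)] → w = 0.03
R2 (z=39.0): empty=0.48, comfortable=0.63; AND[max(0, a+b−1)] → w = 0.11
R3 (z=18.1): empty=0.48, dry=0.44; AND[max(0, a+b−1)] → w = 0.00
Weighted average = (0.03·60.2 + 0.11·39.0 + 0.00·18.1) / (0.03 + 0.11 + 0.00)
  = 6.0960 / 0.1400 = 43.54

43.54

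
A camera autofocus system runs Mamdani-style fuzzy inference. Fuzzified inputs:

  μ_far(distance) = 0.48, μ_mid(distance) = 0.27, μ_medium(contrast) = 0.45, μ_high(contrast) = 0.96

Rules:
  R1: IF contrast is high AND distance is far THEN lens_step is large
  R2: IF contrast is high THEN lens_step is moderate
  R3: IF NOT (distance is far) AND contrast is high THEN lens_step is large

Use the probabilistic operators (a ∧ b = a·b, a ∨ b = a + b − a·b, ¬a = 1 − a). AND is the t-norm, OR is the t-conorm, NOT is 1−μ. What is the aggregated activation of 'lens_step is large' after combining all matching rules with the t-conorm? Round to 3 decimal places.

0.730

R1: high=0.96, far=0.48; AND[a·b] → w = 0.4608
R2: high=0.96 → w = 0.9600
R3: ¬far=1−0.48=0.52, high=0.96; AND[a·b] → w = 0.4992
Rules with consequent 'large': {R1, R3} → strengths 0.4608, 0.4992
Aggregate via t-conorm [a + b − a·b]: 0.7300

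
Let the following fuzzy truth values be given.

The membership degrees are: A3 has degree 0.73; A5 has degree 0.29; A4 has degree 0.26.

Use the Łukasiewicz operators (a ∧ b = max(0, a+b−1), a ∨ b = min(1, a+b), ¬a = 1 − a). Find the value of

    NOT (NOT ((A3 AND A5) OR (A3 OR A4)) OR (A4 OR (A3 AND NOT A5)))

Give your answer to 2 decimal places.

0.30

A3 AND A5 = max(0, a+b−1) on (0.73, 0.29) = 0.02
A3 OR A4 = min(1, a+b) on (0.73, 0.26) = 0.99
(A3 AND A5) OR (A3 OR A4) = min(1, a+b) on (0.02, 0.99) = 1.00
NOT ((A3 AND A5) OR (A3 OR A4)) = 1 − 1.00 = 0.00
NOT A5 = 1 − 0.29 = 0.71
A3 AND NOT A5 = max(0, a+b−1) on (0.73, 0.71) = 0.44
A4 OR (A3 AND NOT A5) = min(1, a+b) on (0.26, 0.44) = 0.70
NOT ((A3 AND A5) OR (A3 OR A4)) OR (A4 OR (A3 AND NOT A5)) = min(1, a+b) on (0.00, 0.70) = 0.70
NOT (NOT ((A3 AND A5) OR (A3 OR A4)) OR (A4 OR (A3 AND NOT A5))) = 1 − 0.70 = 0.30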